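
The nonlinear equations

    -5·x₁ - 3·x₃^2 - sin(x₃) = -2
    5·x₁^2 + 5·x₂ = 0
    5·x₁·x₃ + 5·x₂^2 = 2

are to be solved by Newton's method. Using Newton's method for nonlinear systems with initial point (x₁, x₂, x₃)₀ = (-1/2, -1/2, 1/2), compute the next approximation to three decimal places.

At (-1/2, -1/2, 1/2): F = (3.27057, -1.250, -2.000).
Jacobian J = [[-5, 0, -6·x₃ - cos(x₃)], [10·x₁, 5, 0], [5·x₃, 10·x₂, 5·x₁]].
At the point, J = [[-5.000, 0.000, -3.87758], [-5.000, 5.000, 0.000], [2.500, -5.000, -2.500]] (det J = 14.03022).
Solving J·Δ = −F gives Δ = (7.405, 7.655, -8.705).
Then the next iterate is (x₁, x₂, x₃)₁ = (6.905, 7.155, -8.205).

(6.905, 7.155, -8.205)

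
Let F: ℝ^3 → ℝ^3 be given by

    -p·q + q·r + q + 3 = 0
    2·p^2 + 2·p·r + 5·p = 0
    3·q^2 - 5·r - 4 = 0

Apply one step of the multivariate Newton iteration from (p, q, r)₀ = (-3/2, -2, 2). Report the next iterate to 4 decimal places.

At (-3/2, -2, 2): F = (-6.0000, -9.0000, -2.0000).
Jacobian J = [[-q, -p + r + 1, q], [4·p + 2·r + 5, 0, 2·p], [0, 6·q, -5]].
At the point, J = [[2.0000, 4.5000, -2.0000], [3.0000, 0.0000, -3.0000], [0.0000, -12.0000, -5.0000]] (det J = 67.5000).
Solving J·Δ = −F gives Δ = (2.6000, 0.0000, -0.4000).
Then the next iterate is (p, q, r)₁ = (1.1000, -2.0000, 1.6000).

(1.1000, -2.0000, 1.6000)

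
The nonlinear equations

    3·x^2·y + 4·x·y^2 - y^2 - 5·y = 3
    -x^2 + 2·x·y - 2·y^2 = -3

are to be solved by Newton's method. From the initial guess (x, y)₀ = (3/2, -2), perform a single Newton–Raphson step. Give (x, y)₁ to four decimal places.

(0.8769, -1.1920)

At (3/2, -2): F = (13.5000, -13.2500).
Jacobian J = [[6·x·y + 4·y^2, 3·x^2 + 8·x·y - 2·y - 5], [-2·x + 2·y, 2·x - 4·y]].
At the point, J = [[-2.0000, -18.2500], [-7.0000, 11.0000]] (det J = -149.7500).
Solving J·Δ = −F gives Δ = (-0.6231, 0.8080).
Then the next iterate is (x, y)₁ = (0.8769, -1.1920).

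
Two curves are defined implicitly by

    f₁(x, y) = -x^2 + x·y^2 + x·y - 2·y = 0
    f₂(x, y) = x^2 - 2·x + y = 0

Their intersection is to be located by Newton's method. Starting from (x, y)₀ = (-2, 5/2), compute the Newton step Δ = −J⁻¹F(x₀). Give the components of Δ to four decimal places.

At (-2, 5/2): F = (-26.5000, 10.5000).
Jacobian J = [[-2·x + y^2 + y, 2·x·y + x - 2], [2·x - 2, 1]].
At the point, J = [[12.7500, -14.0000], [-6.0000, 1.0000]] (det J = -71.2500).
Solving J·Δ = −F gives Δ = (1.6912, -0.3526).

(1.6912, -0.3526)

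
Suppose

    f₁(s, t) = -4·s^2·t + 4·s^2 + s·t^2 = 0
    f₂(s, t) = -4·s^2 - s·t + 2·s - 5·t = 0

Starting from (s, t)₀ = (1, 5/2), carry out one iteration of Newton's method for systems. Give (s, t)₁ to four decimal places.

(0.6395, 0.1773)

At (1, 5/2): F = (0.2500, -17.0000).
Jacobian J = [[-8·s·t + 8·s + t^2, -4·s^2 + 2·s·t], [-8·s - t + 2, -s - 5]].
At the point, J = [[-5.7500, 1.0000], [-8.5000, -6.0000]] (det J = 43.0000).
Solving J·Δ = −F gives Δ = (-0.3605, -2.3227).
Then the next iterate is (s, t)₁ = (0.6395, 0.1773).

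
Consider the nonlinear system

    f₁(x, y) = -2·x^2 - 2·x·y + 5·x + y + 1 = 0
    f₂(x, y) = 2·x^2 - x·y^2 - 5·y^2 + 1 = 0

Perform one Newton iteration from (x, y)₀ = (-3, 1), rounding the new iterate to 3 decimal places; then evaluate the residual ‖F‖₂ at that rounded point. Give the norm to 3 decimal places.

At (-3, 1): F = (-25.000, 17.000).
Jacobian J = [[-4·x - 2·y + 5, -2·x + 1], [4·x - y^2, -2·x·y - 10·y]].
At the point, J = [[15.000, 7.000], [-13.000, -4.000]] (det J = 31.000).
Solving J·Δ = −F gives Δ = (0.613, 2.258).
Then the next iterate is (x, y)₁ = (-2.387, 3.258).
Re-evaluating at (-2.387, 3.258): F = (-3.51885, -15.34032), so ‖F‖₂ = 15.739.

15.739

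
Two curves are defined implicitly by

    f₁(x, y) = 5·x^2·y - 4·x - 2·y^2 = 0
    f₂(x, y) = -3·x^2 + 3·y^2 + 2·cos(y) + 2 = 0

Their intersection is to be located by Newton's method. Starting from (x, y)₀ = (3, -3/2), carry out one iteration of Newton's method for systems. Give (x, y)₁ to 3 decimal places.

(1.801, -1.005)

At (3, -3/2): F = (-84.000, -18.10853).
Jacobian J = [[10·x·y - 4, 5·x^2 - 4·y], [-6·x, 6·y - 2·sin(y)]].
At the point, J = [[-49.000, 51.000], [-18.000, -7.00501]] (det J = 1261.24549).
Solving J·Δ = −F gives Δ = (-1.199, 0.495).
Then the next iterate is (x, y)₁ = (1.801, -1.005).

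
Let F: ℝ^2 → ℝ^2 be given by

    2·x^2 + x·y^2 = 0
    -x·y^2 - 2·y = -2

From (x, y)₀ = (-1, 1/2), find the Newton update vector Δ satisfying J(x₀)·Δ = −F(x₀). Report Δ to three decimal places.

(0.143, 1.214)

At (-1, 1/2): F = (1.750, 1.250).
Jacobian J = [[4·x + y^2, 2·x·y], [-y^2, -2·x·y - 2]].
At the point, J = [[-3.750, -1.000], [-0.250, -1.000]] (det J = 3.500).
Solving J·Δ = −F gives Δ = (0.143, 1.214).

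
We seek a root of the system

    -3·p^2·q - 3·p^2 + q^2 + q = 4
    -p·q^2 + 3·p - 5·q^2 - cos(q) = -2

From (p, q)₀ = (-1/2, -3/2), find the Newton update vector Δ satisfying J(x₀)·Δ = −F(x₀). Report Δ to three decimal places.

(-3.751, 1.001)

At (-1/2, -3/2): F = (-2.875, -9.69574).
Jacobian J = [[-6·p·q - 6·p, -3·p^2 + 2·q + 1], [-q^2 + 3, -2·p·q - 10·q + sin(q)]].
At the point, J = [[-1.500, -2.750], [0.750, 12.50251]] (det J = -16.69126).
Solving J·Δ = −F gives Δ = (-3.751, 1.001).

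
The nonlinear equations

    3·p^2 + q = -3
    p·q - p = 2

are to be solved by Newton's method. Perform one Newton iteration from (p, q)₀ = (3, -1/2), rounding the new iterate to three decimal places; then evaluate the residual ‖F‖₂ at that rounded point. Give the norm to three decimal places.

At (3, -1/2): F = (29.500, -6.500).
Jacobian J = [[6·p, 1], [q - 1, p]].
At the point, J = [[18.000, 1.000], [-1.500, 3.000]] (det J = 55.500).
Solving J·Δ = −F gives Δ = (-1.712, 1.311).
Then the next iterate is (p, q)₁ = (1.288, 0.811).
Re-evaluating at (1.288, 0.811): F = (8.78783, -2.24343), so ‖F‖₂ = 9.070.

9.070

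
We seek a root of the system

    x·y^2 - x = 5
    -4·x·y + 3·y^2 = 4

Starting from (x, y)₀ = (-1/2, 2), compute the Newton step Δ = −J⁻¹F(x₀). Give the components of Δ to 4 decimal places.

(2.5769, 0.6154)

At (-1/2, 2): F = (-6.5000, 12.0000).
Jacobian J = [[y^2 - 1, 2·x·y], [-4·y, -4·x + 6·y]].
At the point, J = [[3.0000, -2.0000], [-8.0000, 14.0000]] (det J = 26.0000).
Solving J·Δ = −F gives Δ = (2.5769, 0.6154).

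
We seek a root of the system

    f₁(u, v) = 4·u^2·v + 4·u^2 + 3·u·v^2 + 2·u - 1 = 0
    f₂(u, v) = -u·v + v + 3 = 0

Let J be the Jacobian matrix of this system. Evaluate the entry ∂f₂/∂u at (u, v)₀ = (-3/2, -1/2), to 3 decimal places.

0.500

∂f₂/∂u = -v.
At (-3/2, -1/2) this is 0.500.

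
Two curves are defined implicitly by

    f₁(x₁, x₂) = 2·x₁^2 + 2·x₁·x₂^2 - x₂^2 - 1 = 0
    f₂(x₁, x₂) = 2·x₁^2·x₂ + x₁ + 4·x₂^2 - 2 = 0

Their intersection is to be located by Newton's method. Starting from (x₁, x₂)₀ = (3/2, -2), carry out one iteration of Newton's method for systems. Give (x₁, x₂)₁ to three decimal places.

(1.178, -1.127)

At (3/2, -2): F = (11.500, 6.500).
Jacobian J = [[4·x₁ + 2·x₂^2, 4·x₁·x₂ - 2·x₂], [4·x₁·x₂ + 1, 2·x₁^2 + 8·x₂]].
At the point, J = [[14.000, -8.000], [-11.000, -11.500]] (det J = -249.000).
Solving J·Δ = −F gives Δ = (-0.322, 0.873).
Then the next iterate is (x₁, x₂)₁ = (1.178, -1.127).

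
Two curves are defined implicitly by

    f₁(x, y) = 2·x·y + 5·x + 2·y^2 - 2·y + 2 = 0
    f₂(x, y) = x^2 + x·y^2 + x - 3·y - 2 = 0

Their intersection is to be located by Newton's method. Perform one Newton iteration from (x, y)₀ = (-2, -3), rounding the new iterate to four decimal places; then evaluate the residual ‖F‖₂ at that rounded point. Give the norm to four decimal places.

3.0577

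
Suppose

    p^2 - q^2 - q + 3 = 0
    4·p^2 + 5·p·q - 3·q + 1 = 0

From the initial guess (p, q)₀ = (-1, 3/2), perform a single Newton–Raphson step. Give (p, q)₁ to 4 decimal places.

(1.1429, 0.4911)

At (-1, 3/2): F = (0.2500, -7.0000).
Jacobian J = [[2·p, -2·q - 1], [8·p + 5·q, 5·p - 3]].
At the point, J = [[-2.0000, -4.0000], [-0.5000, -8.0000]] (det J = 14.0000).
Solving J·Δ = −F gives Δ = (2.1429, -1.0089).
Then the next iterate is (p, q)₁ = (1.1429, 0.4911).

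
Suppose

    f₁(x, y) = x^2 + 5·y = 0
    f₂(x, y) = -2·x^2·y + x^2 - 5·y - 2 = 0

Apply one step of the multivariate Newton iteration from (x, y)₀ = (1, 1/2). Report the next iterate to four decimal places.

(0.8571, -0.1429)

At (1, 1/2): F = (3.5000, -4.5000).
Jacobian J = [[2·x, 5], [-4·x·y + 2·x, -2·x^2 - 5]].
At the point, J = [[2.0000, 5.0000], [0.0000, -7.0000]] (det J = -14.0000).
Solving J·Δ = −F gives Δ = (-0.1429, -0.6429).
Then the next iterate is (x, y)₁ = (0.8571, -0.1429).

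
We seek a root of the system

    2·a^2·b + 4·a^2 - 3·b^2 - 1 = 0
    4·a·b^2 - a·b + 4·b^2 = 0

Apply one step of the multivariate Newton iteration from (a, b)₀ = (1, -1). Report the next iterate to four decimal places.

(0.6481, -0.5741)

At (1, -1): F = (-2.0000, 9.0000).
Jacobian J = [[4·a·b + 8·a, 2·a^2 - 6·b], [4·b^2 - b, 8·a·b - a + 8·b]].
At the point, J = [[4.0000, 8.0000], [5.0000, -17.0000]] (det J = -108.0000).
Solving J·Δ = −F gives Δ = (-0.3519, 0.4259).
Then the next iterate is (a, b)₁ = (0.6481, -0.5741).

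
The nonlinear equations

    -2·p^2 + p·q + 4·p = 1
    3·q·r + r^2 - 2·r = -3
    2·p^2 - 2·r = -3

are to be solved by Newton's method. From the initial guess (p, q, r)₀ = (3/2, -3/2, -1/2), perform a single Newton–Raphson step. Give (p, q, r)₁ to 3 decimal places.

(0.457, -2.768, 0.620)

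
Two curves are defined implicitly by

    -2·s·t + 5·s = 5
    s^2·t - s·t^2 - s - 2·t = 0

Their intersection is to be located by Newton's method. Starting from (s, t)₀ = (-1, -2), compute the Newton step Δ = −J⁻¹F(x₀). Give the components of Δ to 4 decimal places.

(1.3023, 1.1395)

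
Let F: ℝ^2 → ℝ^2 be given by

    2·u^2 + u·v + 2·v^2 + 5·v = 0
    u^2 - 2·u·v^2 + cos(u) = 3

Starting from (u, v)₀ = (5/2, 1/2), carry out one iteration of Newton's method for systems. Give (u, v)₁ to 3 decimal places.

(1.438, -0.089)

At (5/2, 1/2): F = (16.750, 1.19886).
Jacobian J = [[4·u + v, u + 4·v + 5], [2·u - 2·v^2 - sin(u), -4·u·v]].
At the point, J = [[10.500, 9.500], [3.90153, -5.000]] (det J = -89.56451).
Solving J·Δ = −F gives Δ = (-1.062, -0.589).
Then the next iterate is (u, v)₁ = (1.438, -0.089).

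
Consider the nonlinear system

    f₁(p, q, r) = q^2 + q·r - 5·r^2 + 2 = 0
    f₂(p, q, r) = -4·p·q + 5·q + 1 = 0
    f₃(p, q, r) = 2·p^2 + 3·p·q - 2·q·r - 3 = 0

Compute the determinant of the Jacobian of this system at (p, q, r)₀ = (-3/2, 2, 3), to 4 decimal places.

-2576.0000

J = [[0, 2·q + r, q - 10·r], [-4·q, -4·p + 5, 0], [4·p + 3·q, 3·p - 2·r, -2·q]].
At the point, J = [[0.0000, 7.0000, -28.0000], [-8.0000, 11.0000, 0.0000], [0.0000, -10.5000, -4.0000]].
det J = -2576.0000.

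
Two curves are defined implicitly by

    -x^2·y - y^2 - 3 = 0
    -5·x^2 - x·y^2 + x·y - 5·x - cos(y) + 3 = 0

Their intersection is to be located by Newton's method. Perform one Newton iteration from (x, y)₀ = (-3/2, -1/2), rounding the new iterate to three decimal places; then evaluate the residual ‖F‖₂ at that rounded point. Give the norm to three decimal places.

3.432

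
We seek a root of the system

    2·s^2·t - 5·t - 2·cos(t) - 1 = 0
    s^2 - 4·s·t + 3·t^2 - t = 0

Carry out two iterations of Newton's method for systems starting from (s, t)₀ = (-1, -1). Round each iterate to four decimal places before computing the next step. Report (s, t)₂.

(-4.1866, -0.7270)

At (-1, -1): F = (0.919395, 1.0000).
Jacobian J = [[4·s·t, 2·s^2 + 2·sin(t) - 5], [2·s - 4·t, -4·s + 6·t - 1]].
At the point, J = [[4.0000, -4.682942], [2.0000, -3.0000]] (det J = -2.634116).
Solving J·Δ = −F gives Δ = (0.7307, 0.8205).
Then the next iterate is (s, t)₁ = (-0.2693, -0.1795).
Round to (-0.2693, -0.1795) and repeat: F = (-2.096402, 0.155326), J = [[0.193357, -5.212030], [0.1794, -0.9998]].
Δ = (-3.9173, -0.5475), so (s, t)₂ = (-4.1866, -0.7270).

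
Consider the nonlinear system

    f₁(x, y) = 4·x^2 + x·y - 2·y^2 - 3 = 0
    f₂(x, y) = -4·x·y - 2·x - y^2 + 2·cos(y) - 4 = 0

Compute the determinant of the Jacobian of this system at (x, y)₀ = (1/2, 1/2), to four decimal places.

J = [[8·x + y, x - 4·y], [-4·y - 2, -4·x - 2·y - 2·sin(y)]].
At the point, J = [[4.5000, -1.5000], [-4.0000, -3.958851]].
det J = -23.8148.

-23.8148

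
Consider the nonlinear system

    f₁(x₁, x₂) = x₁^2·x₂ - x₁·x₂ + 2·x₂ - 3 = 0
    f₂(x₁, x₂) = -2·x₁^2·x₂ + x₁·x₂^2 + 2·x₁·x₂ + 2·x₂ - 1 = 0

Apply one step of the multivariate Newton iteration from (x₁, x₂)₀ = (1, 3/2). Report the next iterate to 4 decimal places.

At (1, 3/2): F = (0.0000, 4.2500).
Jacobian J = [[2·x₁·x₂ - x₂, x₁^2 - x₁ + 2], [-4·x₁·x₂ + x₂^2 + 2·x₂, -2·x₁^2 + 2·x₁·x₂ + 2·x₁ + 2]].
At the point, J = [[1.5000, 2.0000], [-0.7500, 5.0000]] (det J = 9.0000).
Solving J·Δ = −F gives Δ = (0.9444, -0.7083).
Then the next iterate is (x₁, x₂)₁ = (1.9444, 0.7917).

(1.9444, 0.7917)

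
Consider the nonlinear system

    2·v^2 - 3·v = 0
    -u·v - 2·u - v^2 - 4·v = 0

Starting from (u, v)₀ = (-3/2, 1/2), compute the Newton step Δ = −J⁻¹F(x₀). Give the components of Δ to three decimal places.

(2.000, -1.000)

At (-3/2, 1/2): F = (-1.000, 1.500).
Jacobian J = [[0, 4·v - 3], [-v - 2, -u - 2·v - 4]].
At the point, J = [[0.000, -1.000], [-2.500, -3.500]] (det J = -2.500).
Solving J·Δ = −F gives Δ = (2.000, -1.000).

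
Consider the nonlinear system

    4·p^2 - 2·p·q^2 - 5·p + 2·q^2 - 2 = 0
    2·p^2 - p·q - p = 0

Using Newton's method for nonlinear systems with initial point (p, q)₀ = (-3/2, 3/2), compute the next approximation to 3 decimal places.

(-0.606, 1.064)

At (-3/2, 3/2): F = (25.750, 8.250).
Jacobian J = [[8·p - 2·q^2 - 5, -4·p·q + 4·q], [4·p - q - 1, -p]].
At the point, J = [[-21.500, 15.000], [-8.500, 1.500]] (det J = 95.250).
Solving J·Δ = −F gives Δ = (0.894, -0.436).
Then the next iterate is (p, q)₁ = (-0.606, 1.064).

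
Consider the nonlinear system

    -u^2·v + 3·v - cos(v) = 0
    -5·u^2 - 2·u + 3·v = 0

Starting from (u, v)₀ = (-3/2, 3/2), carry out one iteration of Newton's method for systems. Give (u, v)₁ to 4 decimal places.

(-0.4459, -1.8177)

At (-3/2, 3/2): F = (1.054263, -3.7500).
Jacobian J = [[-2·u·v, -u^2 + sin(v) + 3], [-10·u - 2, 3]].
At the point, J = [[4.5000, 1.747495], [13.0000, 3.0000]] (det J = -9.217435).
Solving J·Δ = −F gives Δ = (1.0541, -3.3177).
Then the next iterate is (u, v)₁ = (-0.4459, -1.8177).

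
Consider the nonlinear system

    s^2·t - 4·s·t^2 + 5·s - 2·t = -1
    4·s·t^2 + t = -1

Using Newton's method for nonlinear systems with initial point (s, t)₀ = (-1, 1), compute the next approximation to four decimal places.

(0.0000, 1.2857)

At (-1, 1): F = (-1.0000, -2.0000).
Jacobian J = [[2·s·t - 4·t^2 + 5, s^2 - 8·s·t - 2], [4·t^2, 8·s·t + 1]].
At the point, J = [[-1.0000, 7.0000], [4.0000, -7.0000]] (det J = -21.0000).
Solving J·Δ = −F gives Δ = (1.0000, 0.2857).
Then the next iterate is (s, t)₁ = (0.0000, 1.2857).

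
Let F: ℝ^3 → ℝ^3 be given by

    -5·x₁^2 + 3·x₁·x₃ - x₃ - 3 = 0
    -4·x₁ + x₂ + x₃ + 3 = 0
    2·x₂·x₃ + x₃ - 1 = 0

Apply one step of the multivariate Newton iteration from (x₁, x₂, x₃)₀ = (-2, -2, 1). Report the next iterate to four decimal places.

At (-2, -2, 1): F = (-30.0000, 10.0000, -4.0000).
Jacobian J = [[-10·x₁ + 3·x₃, 0, 3·x₁ - 1], [-4, 1, 1], [0, 2·x₃, 2·x₂ + 1]].
At the point, J = [[23.0000, 0.0000, -7.0000], [-4.0000, 1.0000, 1.0000], [0.0000, 2.0000, -3.0000]] (det J = -59.0000).
Solving J·Δ = −F gives Δ = (-0.3051, -5.9322, -5.2881).
Then the next iterate is (x₁, x₂, x₃)₁ = (-2.3051, -7.9322, -4.2881).

(-2.3051, -7.9322, -4.2881)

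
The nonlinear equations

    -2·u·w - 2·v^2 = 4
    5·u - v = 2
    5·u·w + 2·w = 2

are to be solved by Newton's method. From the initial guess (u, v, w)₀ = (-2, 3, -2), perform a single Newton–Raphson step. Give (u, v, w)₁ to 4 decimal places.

At (-2, 3, -2): F = (-30.0000, -15.0000, 14.0000).
Jacobian J = [[-2·w, -4·v, -2·u], [5, -1, 0], [5·w, 0, 5·u + 2]].
At the point, J = [[4.0000, -12.0000, 4.0000], [5.0000, -1.0000, 0.0000], [-10.0000, 0.0000, -8.0000]] (det J = -488.0000).
Solving J·Δ = −F gives Δ = (2.5738, -2.1311, -1.4672).
Then the next iterate is (u, v, w)₁ = (0.5738, 0.8689, -3.4672).

(0.5738, 0.8689, -3.4672)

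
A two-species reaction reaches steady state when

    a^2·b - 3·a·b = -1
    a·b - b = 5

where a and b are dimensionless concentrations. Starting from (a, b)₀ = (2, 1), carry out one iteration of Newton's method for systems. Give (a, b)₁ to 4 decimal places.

At (2, 1): F = (-1.0000, -4.0000).
Jacobian J = [[2·a·b - 3·b, a^2 - 3·a], [b, a - 1]].
At the point, J = [[1.0000, -2.0000], [1.0000, 1.0000]] (det J = 3.0000).
Solving J·Δ = −F gives Δ = (3.0000, 1.0000).
Then the next iterate is (a, b)₁ = (5.0000, 2.0000).

(5.0000, 2.0000)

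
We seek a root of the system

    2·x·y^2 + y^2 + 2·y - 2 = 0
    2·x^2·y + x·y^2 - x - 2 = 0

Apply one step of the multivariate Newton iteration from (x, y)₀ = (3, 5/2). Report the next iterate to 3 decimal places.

At (3, 5/2): F = (46.750, 58.750).
Jacobian J = [[2·y^2, 4·x·y + 2·y + 2], [4·x·y + y^2 - 1, 2·x^2 + 2·x·y]].
At the point, J = [[12.500, 37.000], [35.250, 33.000]] (det J = -891.750).
Solving J·Δ = −F gives Δ = (-0.708, -1.024).
Then the next iterate is (x, y)₁ = (2.292, 1.476).

(2.292, 1.476)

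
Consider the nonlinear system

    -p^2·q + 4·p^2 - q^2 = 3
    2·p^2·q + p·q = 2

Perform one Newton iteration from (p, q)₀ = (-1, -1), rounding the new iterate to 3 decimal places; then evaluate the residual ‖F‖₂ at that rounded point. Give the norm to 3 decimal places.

At (-1, -1): F = (1.000, -3.000).
Jacobian J = [[-2·p·q + 8·p, -p^2 - 2·q], [4·p·q + q, 2·p^2 + p]].
At the point, J = [[-10.000, 1.000], [3.000, 1.000]] (det J = -13.000).
Solving J·Δ = −F gives Δ = (0.308, 2.077).
Then the next iterate is (p, q)₁ = (-0.692, 1.077).
Re-evaluating at (-0.692, 1.077): F = (-2.76021, -1.71381), so ‖F‖₂ = 3.249.

3.249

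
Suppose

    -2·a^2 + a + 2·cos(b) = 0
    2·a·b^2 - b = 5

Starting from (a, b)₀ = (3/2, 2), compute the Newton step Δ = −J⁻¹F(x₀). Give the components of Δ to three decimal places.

At (3/2, 2): F = (-3.83229, 5.000).
Jacobian J = [[-4·a + 1, -2·sin(b)], [2·b^2, 4·a·b - 1]].
At the point, J = [[-5.000, -1.81859], [8.000, 11.000]] (det J = -40.45124).
Solving J·Δ = −F gives Δ = (-0.817, 0.140).

(-0.817, 0.140)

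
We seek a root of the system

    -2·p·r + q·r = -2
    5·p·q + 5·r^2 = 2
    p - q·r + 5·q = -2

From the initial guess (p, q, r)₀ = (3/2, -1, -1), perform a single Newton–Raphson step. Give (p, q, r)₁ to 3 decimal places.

At (3/2, -1, -1): F = (6.000, -4.500, -2.500).
Jacobian J = [[-2·r, r, -2·p + q], [5·q, 5·p, 10·r], [1, -r + 5, -q]].
At the point, J = [[2.000, -1.000, -4.000], [-5.000, 7.500, -10.000], [1.000, 6.000, 1.000]] (det J = 290.000).
Solving J·Δ = −F gives Δ = (-1.409, 0.541, 0.660).
Then the next iterate is (p, q, r)₁ = (0.091, -0.459, -0.340).

(0.091, -0.459, -0.340)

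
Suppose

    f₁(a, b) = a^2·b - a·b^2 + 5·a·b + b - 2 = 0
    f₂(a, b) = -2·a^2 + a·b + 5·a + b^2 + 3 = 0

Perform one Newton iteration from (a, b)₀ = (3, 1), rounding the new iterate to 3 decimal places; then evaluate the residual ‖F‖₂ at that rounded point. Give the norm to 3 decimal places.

At (3, 1): F = (20.000, 4.000).
Jacobian J = [[2·a·b - b^2 + 5·b, a^2 - 2·a·b + 5·a + 1], [-4·a + b + 5, a + 2·b]].
At the point, J = [[10.000, 19.000], [-6.000, 5.000]] (det J = 164.000).
Solving J·Δ = −F gives Δ = (-0.146, -0.976).
Then the next iterate is (a, b)₁ = (2.854, 0.024).
Re-evaluating at (2.854, 0.024): F = (-1.43968, 1.04844), so ‖F‖₂ = 1.781.

1.781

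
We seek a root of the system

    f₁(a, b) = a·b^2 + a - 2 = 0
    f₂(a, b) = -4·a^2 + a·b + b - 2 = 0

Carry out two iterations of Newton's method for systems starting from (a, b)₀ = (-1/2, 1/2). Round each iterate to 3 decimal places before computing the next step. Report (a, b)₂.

(-4.086, -16.645)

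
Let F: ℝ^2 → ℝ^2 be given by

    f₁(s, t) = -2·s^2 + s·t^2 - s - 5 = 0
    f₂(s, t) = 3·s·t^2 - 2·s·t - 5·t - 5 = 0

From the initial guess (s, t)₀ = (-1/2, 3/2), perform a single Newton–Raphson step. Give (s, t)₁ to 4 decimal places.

(0.8864, 0.4205)

At (-1/2, 3/2): F = (-6.1250, -14.3750).
Jacobian J = [[-4·s + t^2 - 1, 2·s·t], [3·t^2 - 2·t, 6·s·t - 2·s - 5]].
At the point, J = [[3.2500, -1.5000], [3.7500, -8.5000]] (det J = -22.0000).
Solving J·Δ = −F gives Δ = (1.3864, -1.0795).
Then the next iterate is (s, t)₁ = (0.8864, 0.4205).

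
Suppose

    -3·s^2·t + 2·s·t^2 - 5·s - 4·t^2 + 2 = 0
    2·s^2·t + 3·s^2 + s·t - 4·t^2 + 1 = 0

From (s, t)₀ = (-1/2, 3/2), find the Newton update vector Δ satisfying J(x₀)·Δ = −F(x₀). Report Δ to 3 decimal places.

(-0.166, -0.542)

At (-1/2, 3/2): F = (-7.875, -7.250).
Jacobian J = [[-6·s·t + 2·t^2 - 5, -3·s^2 + 4·s·t - 8·t], [4·s·t + 6·s + t, 2·s^2 + s - 8·t]].
At the point, J = [[4.000, -15.750], [-4.500, -12.000]] (det J = -118.875).
Solving J·Δ = −F gives Δ = (-0.166, -0.542).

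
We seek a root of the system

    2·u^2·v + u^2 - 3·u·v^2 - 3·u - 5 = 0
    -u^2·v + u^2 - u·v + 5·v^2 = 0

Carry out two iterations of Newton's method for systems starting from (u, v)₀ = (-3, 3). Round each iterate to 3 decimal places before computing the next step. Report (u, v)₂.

At (-3, 3): F = (148.000, 36.000).
Jacobian J = [[4·u·v + 2·u - 3·v^2 - 3, 2·u^2 - 6·u·v], [-2·u·v + 2·u - v, -u^2 - u + 10·v]].
At the point, J = [[-72.000, 72.000], [9.000, 24.000]] (det J = -2376.000).
Solving J·Δ = −F gives Δ = (0.404, -1.652).
Then the next iterate is (u, v)₁ = (-2.596, 1.348).
Round to (-2.596, 1.348) and repeat: F = (41.84775, 10.23968), J = [[-27.64094, 34.47488], [0.45882, 9.33678]].
Δ = (0.138, -1.103), so (u, v)₂ = (-2.458, 0.245).

(-2.458, 0.245)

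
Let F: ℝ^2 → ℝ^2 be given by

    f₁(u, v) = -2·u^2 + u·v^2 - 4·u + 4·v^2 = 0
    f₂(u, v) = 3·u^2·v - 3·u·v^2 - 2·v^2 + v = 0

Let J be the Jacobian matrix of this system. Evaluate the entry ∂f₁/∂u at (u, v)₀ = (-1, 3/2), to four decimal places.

∂f₁/∂u = -4·u + v^2 - 4.
At (-1, 3/2) this is 2.2500.

2.2500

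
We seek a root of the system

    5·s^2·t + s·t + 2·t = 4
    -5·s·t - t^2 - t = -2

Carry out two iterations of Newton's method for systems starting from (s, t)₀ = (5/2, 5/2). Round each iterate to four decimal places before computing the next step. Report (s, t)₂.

(2.0595, 0.2169)

At (5/2, 5/2): F = (85.3750, -38.0000).
Jacobian J = [[10·s·t + t, 5·s^2 + s + 2], [-5·t, -5·s - 2·t - 1]].
At the point, J = [[65.0000, 35.7500], [-12.5000, -18.5000]] (det J = -755.6250).
Solving J·Δ = −F gives Δ = (-0.2924, -1.8565).
Then the next iterate is (s, t)₁ = (2.2076, 0.6435).
Round to (2.2076, 0.6435) and repeat: F = (14.388070, -6.160545), J = [[14.849406, 28.575089], [-3.2175, -13.3250]].
Δ = (-0.1481, -0.4266), so (s, t)₂ = (2.0595, 0.2169).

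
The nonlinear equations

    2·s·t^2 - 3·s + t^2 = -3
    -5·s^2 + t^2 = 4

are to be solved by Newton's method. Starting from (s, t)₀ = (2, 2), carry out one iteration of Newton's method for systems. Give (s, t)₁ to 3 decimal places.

(0.886, 1.429)

At (2, 2): F = (17.000, -20.000).
Jacobian J = [[2·t^2 - 3, 4·s·t + 2·t], [-10·s, 2·t]].
At the point, J = [[5.000, 20.000], [-20.000, 4.000]] (det J = 420.000).
Solving J·Δ = −F gives Δ = (-1.114, -0.571).
Then the next iterate is (s, t)₁ = (0.886, 1.429).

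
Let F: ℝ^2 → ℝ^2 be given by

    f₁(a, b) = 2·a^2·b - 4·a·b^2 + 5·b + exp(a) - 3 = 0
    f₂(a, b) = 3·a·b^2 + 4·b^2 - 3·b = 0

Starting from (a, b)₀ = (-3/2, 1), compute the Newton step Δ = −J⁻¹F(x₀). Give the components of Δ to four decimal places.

(0.9592, -0.1556)

At (-3/2, 1): F = (12.723130, -3.5000).
Jacobian J = [[4·a·b - 4·b^2 + exp(a), 2·a^2 - 8·a·b + 5], [3·b^2, 6·a·b + 8·b - 3]].
At the point, J = [[-9.776870, 21.5000], [3.0000, -4.0000]] (det J = -25.392521).
Solving J·Δ = −F gives Δ = (0.9592, -0.1556).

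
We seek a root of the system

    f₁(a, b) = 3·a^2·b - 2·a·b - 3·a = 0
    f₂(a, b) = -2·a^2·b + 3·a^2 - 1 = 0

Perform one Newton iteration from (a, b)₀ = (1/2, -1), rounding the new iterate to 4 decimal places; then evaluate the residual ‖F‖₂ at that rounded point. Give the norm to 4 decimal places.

At (1/2, -1): F = (-1.2500, 0.2500).
Jacobian J = [[6·a·b - 2·b - 3, 3·a^2 - 2·a], [-4·a·b + 6·a, -2·a^2]].
At the point, J = [[-4.0000, -0.2500], [5.0000, -0.5000]] (det J = 3.2500).
Solving J·Δ = −F gives Δ = (-0.2115, -1.6154).
Then the next iterate is (a, b)₁ = (0.2885, -2.6154).
Re-evaluating at (0.2885, -2.6154): F = (-0.009471, -0.314932), so ‖F‖₂ = 0.3151.

0.3151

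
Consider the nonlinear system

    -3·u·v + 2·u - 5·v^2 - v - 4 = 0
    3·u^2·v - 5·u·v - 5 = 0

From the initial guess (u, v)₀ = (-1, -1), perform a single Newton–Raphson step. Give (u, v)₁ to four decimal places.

(-0.4348, -0.1522)

At (-1, -1): F = (-13.0000, -13.0000).
Jacobian J = [[-3·v + 2, -3·u - 10·v - 1], [6·u·v - 5·v, 3·u^2 - 5·u]].
At the point, J = [[5.0000, 12.0000], [11.0000, 8.0000]] (det J = -92.0000).
Solving J·Δ = −F gives Δ = (0.5652, 0.8478).
Then the next iterate is (u, v)₁ = (-0.4348, -0.1522).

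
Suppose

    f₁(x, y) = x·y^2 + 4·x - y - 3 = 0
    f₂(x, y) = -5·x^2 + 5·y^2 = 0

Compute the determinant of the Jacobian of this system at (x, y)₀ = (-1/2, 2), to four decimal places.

175.0000

J = [[y^2 + 4, 2·x·y - 1], [-10·x, 10·y]].
At the point, J = [[8.0000, -3.0000], [5.0000, 20.0000]].
det J = 175.0000.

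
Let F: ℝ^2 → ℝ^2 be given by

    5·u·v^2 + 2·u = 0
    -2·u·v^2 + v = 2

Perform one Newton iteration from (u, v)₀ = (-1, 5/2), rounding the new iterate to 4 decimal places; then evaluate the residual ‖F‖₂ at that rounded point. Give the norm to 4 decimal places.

6.5552

At (-1, 5/2): F = (-33.2500, 13.0000).
Jacobian J = [[5·v^2 + 2, 10·u·v], [-2·v^2, -4·u·v + 1]].
At the point, J = [[33.2500, -25.0000], [-12.5000, 11.0000]] (det J = 53.2500).
Solving J·Δ = −F gives Δ = (0.7653, -0.3122).
Then the next iterate is (u, v)₁ = (-0.2347, 2.1878).
Re-evaluating at (-0.2347, 2.1878): F = (-6.086321, 2.434568), so ‖F‖₂ = 6.5552.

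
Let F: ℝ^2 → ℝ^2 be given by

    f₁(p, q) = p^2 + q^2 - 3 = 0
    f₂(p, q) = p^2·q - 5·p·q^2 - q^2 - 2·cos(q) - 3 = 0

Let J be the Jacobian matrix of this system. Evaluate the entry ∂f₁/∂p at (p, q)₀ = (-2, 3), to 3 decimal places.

∂f₁/∂p = 2·p.
At (-2, 3) this is -4.000.

-4.000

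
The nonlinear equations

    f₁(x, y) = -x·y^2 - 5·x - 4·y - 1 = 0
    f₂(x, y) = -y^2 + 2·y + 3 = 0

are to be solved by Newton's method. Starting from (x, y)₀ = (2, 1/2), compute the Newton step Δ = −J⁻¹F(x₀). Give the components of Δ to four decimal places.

At (2, 1/2): F = (-13.5000, 3.7500).
Jacobian J = [[-y^2 - 5, -2·x·y - 4], [0, -2·y + 2]].
At the point, J = [[-5.2500, -6.0000], [0.0000, 1.0000]] (det J = -5.2500).
Solving J·Δ = −F gives Δ = (1.7143, -3.7500).

(1.7143, -3.7500)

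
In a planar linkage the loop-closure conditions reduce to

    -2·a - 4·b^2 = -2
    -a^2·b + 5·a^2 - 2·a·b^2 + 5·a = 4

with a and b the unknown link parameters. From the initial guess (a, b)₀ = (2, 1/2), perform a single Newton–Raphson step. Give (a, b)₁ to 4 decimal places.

At (2, 1/2): F = (-3.0000, 23.0000).
Jacobian J = [[-2, -8·b], [-2·a·b + 10·a - 2·b^2 + 5, -a^2 - 4·a·b]].
At the point, J = [[-2.0000, -4.0000], [22.5000, -8.0000]] (det J = 106.0000).
Solving J·Δ = −F gives Δ = (-1.0943, -0.2028).
Then the next iterate is (a, b)₁ = (0.9057, 0.2972).

(0.9057, 0.2972)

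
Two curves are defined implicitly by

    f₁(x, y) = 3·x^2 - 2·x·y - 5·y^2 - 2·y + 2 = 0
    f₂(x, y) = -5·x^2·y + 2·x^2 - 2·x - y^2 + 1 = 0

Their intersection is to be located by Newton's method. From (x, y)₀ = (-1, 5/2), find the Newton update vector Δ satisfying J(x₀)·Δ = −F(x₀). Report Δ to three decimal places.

(0.139, -1.111)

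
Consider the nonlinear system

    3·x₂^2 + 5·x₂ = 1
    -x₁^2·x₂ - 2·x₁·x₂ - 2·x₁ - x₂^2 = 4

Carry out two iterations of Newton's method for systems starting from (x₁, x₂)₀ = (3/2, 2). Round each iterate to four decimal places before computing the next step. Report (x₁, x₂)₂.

At (3/2, 2): F = (21.0000, -21.5000).
Jacobian J = [[0, 6·x₂ + 5], [-2·x₁·x₂ - 2·x₂ - 2, -x₁^2 - 2·x₁ - 2·x₂]].
At the point, J = [[0.0000, 17.0000], [-12.0000, -9.2500]] (det J = 204.0000).
Solving J·Δ = −F gives Δ = (-0.8395, -1.2353).
Then the next iterate is (x₁, x₂)₁ = (0.6605, 0.7647).
Round to (0.6605, 0.7647) and repeat: F = (4.577798, -7.249543), J = [[0.0000, 9.5882], [-4.539569, -3.286660]].
Δ = (-1.2513, -0.4774), so (x₁, x₂)₂ = (-0.5908, 0.2873).

(-0.5908, 0.2873)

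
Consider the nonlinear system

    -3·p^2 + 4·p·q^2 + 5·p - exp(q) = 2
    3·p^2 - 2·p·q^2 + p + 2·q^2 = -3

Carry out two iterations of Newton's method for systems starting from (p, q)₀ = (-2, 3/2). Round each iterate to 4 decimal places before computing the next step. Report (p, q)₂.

(3.1415, -5.6943)

At (-2, 3/2): F = (-46.481689, 26.5000).
Jacobian J = [[-6·p + 4·q^2 + 5, 8·p·q - exp(q)], [6·p - 2·q^2 + 1, -4·p·q + 4·q]].
At the point, J = [[26.0000, -28.481689], [-15.5000, 18.0000]] (det J = 26.533819).
Solving J·Δ = −F gives Δ = (3.0868, 1.1859).
Then the next iterate is (p, q)₁ = (1.0868, 2.6859).
Round to (1.0868, 2.6859) and repeat: F = (16.580154, 6.377842), J = [[27.335435, 8.680889], [-6.907318, -0.932544]].
Δ = (2.0547, -8.3802), so (p, q)₂ = (3.1415, -5.6943).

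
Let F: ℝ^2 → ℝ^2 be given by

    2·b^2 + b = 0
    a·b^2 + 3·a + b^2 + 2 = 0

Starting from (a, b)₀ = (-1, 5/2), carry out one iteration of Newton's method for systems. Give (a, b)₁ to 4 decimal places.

(-0.8919, 1.1364)

At (-1, 5/2): F = (15.0000, -1.0000).
Jacobian J = [[0, 4·b + 1], [b^2 + 3, 2·a·b + 2·b]].
At the point, J = [[0.0000, 11.0000], [9.2500, 0.0000]] (det J = -101.7500).
Solving J·Δ = −F gives Δ = (0.1081, -1.3636).
Then the next iterate is (a, b)₁ = (-0.8919, 1.1364).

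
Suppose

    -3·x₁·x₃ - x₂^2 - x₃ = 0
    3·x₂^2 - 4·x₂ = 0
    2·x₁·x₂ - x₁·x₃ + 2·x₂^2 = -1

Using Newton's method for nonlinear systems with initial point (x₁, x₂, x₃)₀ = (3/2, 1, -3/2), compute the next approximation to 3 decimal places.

(-2.920, 1.500, -3.980)

At (3/2, 1, -3/2): F = (7.250, -1.000, 8.250).
Jacobian J = [[-3·x₃, -2·x₂, -3·x₁ - 1], [0, 6·x₂ - 4, 0], [2·x₂ - x₃, 2·x₁ + 4·x₂, -x₁]].
At the point, J = [[4.500, -2.000, -5.500], [0.000, 2.000, 0.000], [3.500, 7.000, -1.500]] (det J = 25.000).
Solving J·Δ = −F gives Δ = (-4.420, 0.500, -2.480).
Then the next iterate is (x₁, x₂, x₃)₁ = (-2.920, 1.500, -3.980).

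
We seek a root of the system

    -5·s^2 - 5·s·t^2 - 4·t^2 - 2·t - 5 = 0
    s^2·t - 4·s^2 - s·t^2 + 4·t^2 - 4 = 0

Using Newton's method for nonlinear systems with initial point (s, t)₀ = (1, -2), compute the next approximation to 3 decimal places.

(0.549, -1.162)

At (1, -2): F = (-42.000, 2.000).
Jacobian J = [[-10·s - 5·t^2, -10·s·t - 8·t - 2], [2·s·t - 8·s - t^2, s^2 - 2·s·t + 8·t]].
At the point, J = [[-30.000, 34.000], [-16.000, -11.000]] (det J = 874.000).
Solving J·Δ = −F gives Δ = (-0.451, 0.838).
Then the next iterate is (s, t)₁ = (0.549, -1.162).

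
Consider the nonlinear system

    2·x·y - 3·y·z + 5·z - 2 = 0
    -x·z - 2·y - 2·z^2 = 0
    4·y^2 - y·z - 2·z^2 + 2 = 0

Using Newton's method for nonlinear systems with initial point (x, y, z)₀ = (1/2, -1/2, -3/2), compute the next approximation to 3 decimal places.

(0.963, 0.808, -0.651)

At (1/2, -1/2, -3/2): F = (-12.250, -2.750, -2.250).
Jacobian J = [[2·y, 2·x - 3·z, -3·y + 5], [-z, -2, -x - 4·z], [0, 8·y - z, -y - 4·z]].
At the point, J = [[-1.000, 5.500, 6.500], [1.500, -2.000, 5.500], [0.000, -2.500, 6.500]] (det J = -78.750).
Solving J·Δ = −F gives Δ = (0.463, 1.308, 0.849).
Then the next iterate is (x, y, z)₁ = (0.963, 0.808, -0.651).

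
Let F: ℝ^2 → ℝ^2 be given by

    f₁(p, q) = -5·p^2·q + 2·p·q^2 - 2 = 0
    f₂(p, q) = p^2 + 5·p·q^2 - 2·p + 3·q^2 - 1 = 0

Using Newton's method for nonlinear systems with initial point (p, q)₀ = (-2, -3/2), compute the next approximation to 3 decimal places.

At (-2, -3/2): F = (19.000, -8.750).
Jacobian J = [[-10·p·q + 2·q^2, -5·p^2 + 4·p·q], [2·p + 5·q^2 - 2, 10·p·q + 6·q]].
At the point, J = [[-25.500, -8.000], [5.250, 21.000]] (det J = -493.500).
Solving J·Δ = −F gives Δ = (0.667, 0.250).
Then the next iterate is (p, q)₁ = (-1.333, -1.250).

(-1.333, -1.250)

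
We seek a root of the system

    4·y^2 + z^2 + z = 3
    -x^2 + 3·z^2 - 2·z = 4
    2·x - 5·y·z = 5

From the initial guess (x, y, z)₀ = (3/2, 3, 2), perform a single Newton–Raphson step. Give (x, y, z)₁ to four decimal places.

(-5.6944, 1.8611, -0.3333)

At (3/2, 3, 2): F = (39.0000, 1.7500, -32.0000).
Jacobian J = [[0, 8·y, 2·z + 1], [-2·x, 0, 6·z - 2], [2, -5·z, -5·y]].
At the point, J = [[0.0000, 24.0000, 5.0000], [-3.0000, 0.0000, 10.0000], [2.0000, -10.0000, -15.0000]] (det J = -450.0000).
Solving J·Δ = −F gives Δ = (-7.1944, -1.1389, -2.3333).
Then the next iterate is (x, y, z)₁ = (-5.6944, 1.8611, -0.3333).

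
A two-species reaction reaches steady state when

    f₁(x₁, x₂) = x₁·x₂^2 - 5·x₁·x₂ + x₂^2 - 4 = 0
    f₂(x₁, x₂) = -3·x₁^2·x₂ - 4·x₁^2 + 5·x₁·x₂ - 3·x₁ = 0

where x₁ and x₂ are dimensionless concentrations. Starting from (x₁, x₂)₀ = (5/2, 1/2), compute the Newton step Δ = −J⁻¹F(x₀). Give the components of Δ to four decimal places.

(-1.1013, -0.7664)

At (5/2, 1/2): F = (-9.3750, -35.6250).
Jacobian J = [[x₂^2 - 5·x₂, 2·x₁·x₂ - 5·x₁ + 2·x₂], [-6·x₁·x₂ - 8·x₁ + 5·x₂ - 3, -3·x₁^2 + 5·x₁]].
At the point, J = [[-2.2500, -9.0000], [-28.0000, -6.2500]] (det J = -237.9375).
Solving J·Δ = −F gives Δ = (-1.1013, -0.7664).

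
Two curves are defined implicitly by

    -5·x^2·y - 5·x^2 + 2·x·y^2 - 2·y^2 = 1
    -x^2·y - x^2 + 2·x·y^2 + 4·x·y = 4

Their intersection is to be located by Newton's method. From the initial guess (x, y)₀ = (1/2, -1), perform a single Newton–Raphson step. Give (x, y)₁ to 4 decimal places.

At (1/2, -1): F = (-2.0000, -5.0000).
Jacobian J = [[-10·x·y - 10·x + 2·y^2, -5·x^2 + 4·x·y - 4·y], [-2·x·y - 2·x + 2·y^2 + 4·y, -x^2 + 4·x·y + 4·x]].
At the point, J = [[2.0000, 0.7500], [-2.0000, -0.2500]] (det J = 1.0000).
Solving J·Δ = −F gives Δ = (-4.2500, 14.0000).
Then the next iterate is (x, y)₁ = (-3.7500, 13.0000).

(-3.7500, 13.0000)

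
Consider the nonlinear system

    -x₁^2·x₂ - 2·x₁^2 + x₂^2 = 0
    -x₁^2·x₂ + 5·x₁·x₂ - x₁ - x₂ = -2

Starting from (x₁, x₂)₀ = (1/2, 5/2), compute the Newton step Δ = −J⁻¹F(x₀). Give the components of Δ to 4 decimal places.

At (1/2, 5/2): F = (5.1250, 4.6250).
Jacobian J = [[-2·x₁·x₂ - 4·x₁, -x₁^2 + 2·x₂], [-2·x₁·x₂ + 5·x₂ - 1, -x₁^2 + 5·x₁ - 1]].
At the point, J = [[-4.5000, 4.7500], [9.0000, 1.2500]] (det J = -48.3750).
Solving J·Δ = −F gives Δ = (-0.3217, -1.3837).

(-0.3217, -1.3837)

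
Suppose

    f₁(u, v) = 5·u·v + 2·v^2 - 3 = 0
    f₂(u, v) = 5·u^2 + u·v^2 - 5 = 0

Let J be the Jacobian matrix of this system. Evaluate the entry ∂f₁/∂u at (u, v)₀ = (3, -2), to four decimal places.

∂f₁/∂u = 5·v.
At (3, -2) this is -10.0000.

-10.0000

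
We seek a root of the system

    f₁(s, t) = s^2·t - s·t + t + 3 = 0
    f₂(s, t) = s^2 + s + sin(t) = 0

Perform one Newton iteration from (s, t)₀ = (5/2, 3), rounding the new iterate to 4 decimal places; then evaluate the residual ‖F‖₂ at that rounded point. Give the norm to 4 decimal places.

6.5439

At (5/2, 3): F = (17.2500, 8.891120).
Jacobian J = [[2·s·t - t, s^2 - s + 1], [2·s + 1, cos(t)]].
At the point, J = [[12.0000, 4.7500], [6.0000, -0.989992]] (det J = -40.379910).
Solving J·Δ = −F gives Δ = (-1.4688, 0.0791).
Then the next iterate is (s, t)₁ = (1.0312, 3.0791).
Re-evaluating at (1.0312, 3.0791): F = (6.178165, 2.157025), so ‖F‖₂ = 6.5439.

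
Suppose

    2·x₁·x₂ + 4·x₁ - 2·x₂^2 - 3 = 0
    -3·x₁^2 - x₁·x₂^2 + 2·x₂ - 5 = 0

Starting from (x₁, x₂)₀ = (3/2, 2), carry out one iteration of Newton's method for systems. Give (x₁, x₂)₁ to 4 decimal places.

At (3/2, 2): F = (1.0000, -13.7500).
Jacobian J = [[2·x₂ + 4, 2·x₁ - 4·x₂], [-6·x₁ - x₂^2, -2·x₁·x₂ + 2]].
At the point, J = [[8.0000, -5.0000], [-13.0000, -4.0000]] (det J = -97.0000).
Solving J·Δ = −F gives Δ = (-0.7500, -1.0000).
Then the next iterate is (x₁, x₂)₁ = (0.7500, 1.0000).

(0.7500, 1.0000)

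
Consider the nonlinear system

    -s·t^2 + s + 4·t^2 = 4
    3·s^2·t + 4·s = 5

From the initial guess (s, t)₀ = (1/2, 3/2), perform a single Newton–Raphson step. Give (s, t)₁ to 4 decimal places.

At (1/2, 3/2): F = (4.3750, -1.8750).
Jacobian J = [[-t^2 + 1, -2·s·t + 8·t], [6·s·t + 4, 3·s^2]].
At the point, J = [[-1.2500, 10.5000], [8.5000, 0.7500]] (det J = -90.1875).
Solving J·Δ = −F gives Δ = (0.2547, -0.3863).
Then the next iterate is (s, t)₁ = (0.7547, 1.1137).

(0.7547, 1.1137)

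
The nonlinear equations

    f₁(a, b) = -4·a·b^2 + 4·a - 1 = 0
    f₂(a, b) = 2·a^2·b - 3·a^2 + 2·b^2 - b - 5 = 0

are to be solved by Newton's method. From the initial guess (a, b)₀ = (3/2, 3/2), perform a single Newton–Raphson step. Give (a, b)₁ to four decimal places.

At (3/2, 3/2): F = (-8.5000, -2.0000).
Jacobian J = [[-4·b^2 + 4, -8·a·b], [4·a·b - 6·a, 2·a^2 + 4·b - 1]].
At the point, J = [[-5.0000, -18.0000], [0.0000, 9.5000]] (det J = -47.5000).
Solving J·Δ = −F gives Δ = (-2.4579, 0.2105).
Then the next iterate is (a, b)₁ = (-0.9579, 1.7105).

(-0.9579, 1.7105)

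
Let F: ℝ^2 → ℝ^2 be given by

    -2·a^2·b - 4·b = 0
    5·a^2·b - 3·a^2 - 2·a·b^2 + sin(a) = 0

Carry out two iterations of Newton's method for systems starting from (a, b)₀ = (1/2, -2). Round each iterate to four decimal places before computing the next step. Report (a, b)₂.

(0.3757, 0.0456)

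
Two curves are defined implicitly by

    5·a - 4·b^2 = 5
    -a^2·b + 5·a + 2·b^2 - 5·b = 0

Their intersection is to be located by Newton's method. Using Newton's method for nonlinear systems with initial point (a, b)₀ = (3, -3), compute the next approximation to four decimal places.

At (3, -3): F = (-26.0000, 75.0000).
Jacobian J = [[5, -8·b], [-2·a·b + 5, -a^2 + 4·b - 5]].
At the point, J = [[5.0000, 24.0000], [23.0000, -26.0000]] (det J = -682.0000).
Solving J·Δ = −F gives Δ = (-1.6481, 1.4267).
Then the next iterate is (a, b)₁ = (1.3519, -1.5733).

(1.3519, -1.5733)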